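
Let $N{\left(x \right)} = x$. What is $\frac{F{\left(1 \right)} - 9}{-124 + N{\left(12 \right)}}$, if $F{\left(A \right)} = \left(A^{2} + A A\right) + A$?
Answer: $\frac{3}{56} \approx 0.053571$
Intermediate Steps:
$F{\left(A \right)} = A + 2 A^{2}$ ($F{\left(A \right)} = \left(A^{2} + A^{2}\right) + A = 2 A^{2} + A = A + 2 A^{2}$)
$\frac{F{\left(1 \right)} - 9}{-124 + N{\left(12 \right)}} = \frac{1 \left(1 + 2 \cdot 1\right) - 9}{-124 + 12} = \frac{1 \left(1 + 2\right) - 9}{-112} = \left(1 \cdot 3 - 9\right) \left(- \frac{1}{112}\right) = \left(3 - 9\right) \left(- \frac{1}{112}\right) = \left(-6\right) \left(- \frac{1}{112}\right) = \frac{3}{56}$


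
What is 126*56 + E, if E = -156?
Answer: 6900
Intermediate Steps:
126*56 + E = 126*56 - 156 = 7056 - 156 = 6900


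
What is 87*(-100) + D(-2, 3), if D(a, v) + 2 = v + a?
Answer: -8701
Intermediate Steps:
D(a, v) = -2 + a + v (D(a, v) = -2 + (v + a) = -2 + (a + v) = -2 + a + v)
87*(-100) + D(-2, 3) = 87*(-100) + (-2 - 2 + 3) = -8700 - 1 = -8701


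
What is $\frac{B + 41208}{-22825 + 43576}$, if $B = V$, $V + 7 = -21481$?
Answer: $\frac{19720}{20751} \approx 0.95032$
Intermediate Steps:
$V = -21488$ ($V = -7 - 21481 = -21488$)
$B = -21488$
$\frac{B + 41208}{-22825 + 43576} = \frac{-21488 + 41208}{-22825 + 43576} = \frac{19720}{20751}$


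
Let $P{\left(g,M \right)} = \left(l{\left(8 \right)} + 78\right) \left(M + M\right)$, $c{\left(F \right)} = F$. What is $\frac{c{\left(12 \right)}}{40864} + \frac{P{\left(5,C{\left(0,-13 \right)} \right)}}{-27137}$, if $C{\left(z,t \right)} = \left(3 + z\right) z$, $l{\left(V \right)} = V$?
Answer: $\frac{3}{10216} \approx 0.00029366$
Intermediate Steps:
$C{\left(z,t \right)} = z \left(3 + z\right)$
$P{\left(g,M \right)} = 172 M$ ($P{\left(g,M \right)} = \left(8 + 78\right) \left(M + M\right) = 86 \cdot 2 M = 172 M$)
$\frac{c{\left(12 \right)}}{40864} + \frac{P{\left(5,C{\left(0,-13 \right)} \right)}}{-27137} = \frac{12}{40864} + \frac{172 \cdot 0 \left(3 + 0\right)}{-27137} = 12 \cdot \frac{1}{40864} + 172 \cdot 0 \cdot 3 \left(- \frac{1}{27137}\right) = \frac{3}{10216} + 172 \cdot 0 \left(- \frac{1}{27137}\right) = \frac{3}{10216} + 0 \left(- \frac{1}{27137}\right) = \frac{3}{10216} + 0 = \frac{3}{10216}$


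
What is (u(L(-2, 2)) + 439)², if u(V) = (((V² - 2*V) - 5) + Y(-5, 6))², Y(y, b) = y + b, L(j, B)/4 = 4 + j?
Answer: 5640625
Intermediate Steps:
L(j, B) = 16 + 4*j (L(j, B) = 4*(4 + j) = 16 + 4*j)
Y(y, b) = b + y
u(V) = (-4 + V² - 2*V)² (u(V) = (((V² - 2*V) - 5) + (6 - 5))² = ((-5 + V² - 2*V) + 1)² = (-4 + V² - 2*V)²)
(u(L(-2, 2)) + 439)² = ((-4 + (16 + 4*(-2))² - 2*(16 + 4*(-2)))² + 439)² = ((-4 + (16 - 8)² - 2*(16 - 8))² + 439)² = ((-4 + 8² - 2*8)² + 439)² = ((-4 + 64 - 16)² + 439)² = (44² + 439)² = (1936 + 439)² = 2375² = 5640625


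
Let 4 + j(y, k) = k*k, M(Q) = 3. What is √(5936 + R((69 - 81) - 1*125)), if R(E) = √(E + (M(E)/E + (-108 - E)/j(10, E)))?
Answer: √(484336439924400 + 95215*I*√100619195926515)/285645 ≈ 77.046 + 0.075965*I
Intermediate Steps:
j(y, k) = -4 + k² (j(y, k) = -4 + k*k = -4 + k²)
R(E) = √(E + 3/E + (-108 - E)/(-4 + E²)) (R(E) = √(E + (3/E + (-108 - E)/(-4 + E²))) = √(E + 3/E + (-108 - E)/(-4 + E²)))
√(5936 + R((69 - 81) - 1*125)) = √(5936 + √((-12 + ((69 - 81) - 1*125)⁴ - 108*((69 - 81) - 1*125) - 2*((69 - 81) - 1*125)²)/(((69 - 81) - 1*125)*(-4 + ((69 - 81) - 1*125)²)))) = √(5936 + √((-12 + (-12 - 125)⁴ - 108*(-12 - 125) - 2*(-12 - 125)²)/((-12 - 125)*(-4 + (-12 - 125)²)))) = √(5936 + √((-12 + (-137)⁴ - 108*(-137) - 2*(-137)²)/((-137)*(-4 + (-137)²)))) = √(5936 + √(-(-12 + 352275361 + 14796 - 2*18769)/(137*(-4 + 18769)))) = √(5936 + √(-1/137*(-12 + 352275361 + 14796 - 37538)/18765)) = √(5936 + √(-1/137*1/18765*352252607)) = √(5936 + √(-352252607/2570805)) = √(5936 + I*√100619195926515/856935)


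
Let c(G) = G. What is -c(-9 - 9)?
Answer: 18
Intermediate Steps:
-c(-9 - 9) = -(-9 - 9) = -1*(-18) = 18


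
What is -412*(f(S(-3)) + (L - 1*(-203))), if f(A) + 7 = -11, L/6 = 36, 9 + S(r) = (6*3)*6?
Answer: -165212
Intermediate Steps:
S(r) = 99 (S(r) = -9 + (6*3)*6 = -9 + 18*6 = -9 + 108 = 99)
L = 216 (L = 6*36 = 216)
f(A) = -18 (f(A) = -7 - 11 = -18)
-412*(f(S(-3)) + (L - 1*(-203))) = -412*(-18 + (216 - 1*(-203))) = -412*(-18 + (216 + 203)) = -412*(-18 + 419) = -412*401 = -165212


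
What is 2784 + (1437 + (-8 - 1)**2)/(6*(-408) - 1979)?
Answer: 12323250/4427 ≈ 2783.7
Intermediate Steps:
2784 + (1437 + (-8 - 1)**2)/(6*(-408) - 1979) = 2784 + (1437 + (-9)**2)/(-2448 - 1979) = 2784 + (1437 + 81)/(-4427) = 2784 + 1518*(-1/4427) = 2784 - 1518/4427 = 12323250/4427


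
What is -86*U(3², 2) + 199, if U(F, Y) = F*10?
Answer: -7541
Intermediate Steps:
U(F, Y) = 10*F
-86*U(3², 2) + 199 = -860*3² + 199 = -860*9 + 199 = -86*90 + 199 = -7740 + 199 = -7541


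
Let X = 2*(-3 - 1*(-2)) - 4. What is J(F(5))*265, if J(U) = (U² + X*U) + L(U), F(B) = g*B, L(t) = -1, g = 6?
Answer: 190535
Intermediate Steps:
X = -6 (X = 2*(-3 + 2) - 4 = 2*(-1) - 4 = -2 - 4 = -6)
F(B) = 6*B
J(U) = -1 + U² - 6*U (J(U) = (U² - 6*U) - 1 = -1 + U² - 6*U)
J(F(5))*265 = (-1 + (6*5)² - 36*5)*265 = (-1 + 30² - 6*30)*265 = (-1 + 900 - 180)*265 = 719*265 = 190535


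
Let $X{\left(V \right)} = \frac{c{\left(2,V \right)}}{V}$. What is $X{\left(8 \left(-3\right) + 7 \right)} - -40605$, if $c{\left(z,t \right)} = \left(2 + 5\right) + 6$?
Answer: $\frac{690272}{17} \approx 40604.0$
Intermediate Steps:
$c{\left(z,t \right)} = 13$ ($c{\left(z,t \right)} = 7 + 6 = 13$)
$X{\left(V \right)} = \frac{13}{V}$
$X{\left(8 \left(-3\right) + 7 \right)} - -40605 = \frac{13}{8 \left(-3\right) + 7} - -40605 = \frac{13}{-24 + 7} + 40605 = \frac{13}{-17} + 40605 = 13 \left(- \frac{1}{17}\right) + 40605 = - \frac{13}{17} + 40605 = \frac{690272}{17}$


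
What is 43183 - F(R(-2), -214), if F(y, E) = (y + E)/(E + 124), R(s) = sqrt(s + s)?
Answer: 1943128/45 + I/45 ≈ 43181.0 + 0.022222*I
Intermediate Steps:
R(s) = sqrt(2)*sqrt(s) (R(s) = sqrt(2*s) = sqrt(2)*sqrt(s))
F(y, E) = (E + y)/(124 + E)
43183 - F(R(-2), -214) = 43183 - (-214 + sqrt(2)*sqrt(-2))/(124 - 214) = 43183 - (-214 + sqrt(2)*(I*sqrt(2)))/(-90) = 43183 - (-1)*(-214 + 2*I)/90 = 43183 - (107/45 - I/45) = 43183 + (-107/45 + I/45) = 1943128/45 + I/45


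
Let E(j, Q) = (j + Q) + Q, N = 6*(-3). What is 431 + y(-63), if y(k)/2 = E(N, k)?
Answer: 143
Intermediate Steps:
N = -18
E(j, Q) = j + 2*Q (E(j, Q) = (Q + j) + Q = j + 2*Q)
y(k) = -36 + 4*k (y(k) = 2*(-18 + 2*k) = -36 + 4*k)
431 + y(-63) = 431 + (-36 + 4*(-63)) = 431 + (-36 - 252) = 431 - 288 = 143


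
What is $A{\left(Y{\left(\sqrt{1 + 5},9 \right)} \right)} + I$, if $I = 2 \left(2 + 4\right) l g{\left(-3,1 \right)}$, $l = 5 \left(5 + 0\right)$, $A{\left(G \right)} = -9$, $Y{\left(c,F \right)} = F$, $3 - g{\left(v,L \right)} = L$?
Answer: $591$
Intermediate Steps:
$g{\left(v,L \right)} = 3 - L$
$l = 25$ ($l = 5 \cdot 5 = 25$)
$I = 600$ ($I = 2 \left(2 + 4\right) 25 \left(3 - 1\right) = 2 \cdot 6 \cdot 25 \left(3 - 1\right) = 12 \cdot 25 \cdot 2 = 300 \cdot 2 = 600$)
$A{\left(Y{\left(\sqrt{1 + 5},9 \right)} \right)} + I = -9 + 600 = 591$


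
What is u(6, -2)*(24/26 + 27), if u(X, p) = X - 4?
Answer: 726/13 ≈ 55.846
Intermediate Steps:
u(X, p) = -4 + X
u(6, -2)*(24/26 + 27) = (-4 + 6)*(24/26 + 27) = 2*(24*(1/26) + 27) = 2*(12/13 + 27) = 2*(363/13) = 726/13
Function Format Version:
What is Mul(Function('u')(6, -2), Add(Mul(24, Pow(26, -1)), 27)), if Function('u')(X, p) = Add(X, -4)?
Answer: Rational(726, 13) ≈ 55.846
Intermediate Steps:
Function('u')(X, p) = Add(-4, X)
Mul(Function('u')(6, -2), Add(Mul(24, Pow(26, -1)), 27)) = Mul(Add(-4, 6), Add(Mul(24, Pow(26, -1)), 27)) = Mul(2, Add(Mul(24, Rational(1, 26)), 27)) = Mul(2, Add(Rational(12, 13), 27)) = Mul(2, Rational(363, 13)) = Rational(726, 13)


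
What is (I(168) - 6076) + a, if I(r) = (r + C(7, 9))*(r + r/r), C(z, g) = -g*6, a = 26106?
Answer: 39296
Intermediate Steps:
C(z, g) = -6*g
I(r) = (1 + r)*(-54 + r) (I(r) = (r - 6*9)*(r + r/r) = (r - 54)*(r + 1) = (-54 + r)*(1 + r) = (1 + r)*(-54 + r))
(I(168) - 6076) + a = ((-54 + 168**2 - 53*168) - 6076) + 26106 = ((-54 + 28224 - 8904) - 6076) + 26106 = (19266 - 6076) + 26106 = 13190 + 26106 = 39296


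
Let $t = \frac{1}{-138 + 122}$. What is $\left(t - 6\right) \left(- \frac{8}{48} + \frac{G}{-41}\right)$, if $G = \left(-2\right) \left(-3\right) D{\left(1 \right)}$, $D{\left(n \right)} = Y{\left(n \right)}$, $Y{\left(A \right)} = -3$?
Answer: $- \frac{6499}{3936} \approx -1.6512$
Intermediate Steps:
$D{\left(n \right)} = -3$
$G = -18$ ($G = \left(-2\right) \left(-3\right) \left(-3\right) = 6 \left(-3\right) = -18$)
$t = - \frac{1}{16}$ ($t = \frac{1}{-16} = - \frac{1}{16} \approx -0.0625$)
$\left(t - 6\right) \left(- \frac{8}{48} + \frac{G}{-41}\right) = \left(- \frac{1}{16} - 6\right) \left(- \frac{8}{48} - \frac{18}{-41}\right) = - \frac{97 \left(\left(-8\right) \frac{1}{48} - - \frac{18}{41}\right)}{16} = - \frac{97 \left(- \frac{1}{6} + \frac{18}{41}\right)}{16} = \left(- \frac{97}{16}\right) \frac{67}{246} = - \frac{6499}{3936}$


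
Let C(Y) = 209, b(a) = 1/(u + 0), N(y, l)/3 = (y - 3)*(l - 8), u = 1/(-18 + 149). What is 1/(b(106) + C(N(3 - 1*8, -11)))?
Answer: 1/340 ≈ 0.0029412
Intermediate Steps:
u = 1/131 ≈ 0.0076336
N(y, l) = 3*(-8 + l)*(-3 + y) (N(y, l) = 3*((y - 3)*(l - 8)) = 3*((-3 + y)*(-8 + l)) = 3*((-8 + l)*(-3 + y)) = 3*(-8 + l)*(-3 + y))
b(a) = 131 (b(a) = 1/(1/131 + 0) = 1/(1/131) = 131)
1/(b(106) + C(N(3 - 1*8, -11))) = 1/(131 + 209) = 1/340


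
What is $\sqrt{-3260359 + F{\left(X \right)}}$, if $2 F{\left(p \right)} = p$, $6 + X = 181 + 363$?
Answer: $i \sqrt{3260090} \approx 1805.6 i$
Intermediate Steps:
$X = 538$ ($X = -6 + \left(181 + 363\right) = -6 + 544 = 538$)
$F{\left(p \right)} = \frac{p}{2}$
$\sqrt{-3260359 + F{\left(X \right)}} = \sqrt{-3260359 + \frac{1}{2} \cdot 538} = \sqrt{-3260359 + 269} = \sqrt{-3260090} = i \sqrt{3260090}$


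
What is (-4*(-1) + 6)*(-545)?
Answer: -5450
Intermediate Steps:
(-4*(-1) + 6)*(-545) = (4 + 6)*(-545) = 10*(-545) = -5450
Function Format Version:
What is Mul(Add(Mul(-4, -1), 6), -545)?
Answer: -5450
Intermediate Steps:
Mul(Add(Mul(-4, -1), 6), -545) = Mul(Add(4, 6), -545) = Mul(10, -545) = -5450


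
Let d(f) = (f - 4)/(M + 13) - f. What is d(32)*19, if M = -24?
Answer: -7220/11 ≈ -656.36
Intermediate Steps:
d(f) = 4/11 - 12*f/11 (d(f) = (f - 4)/(-24 + 13) - f = (-4 + f)/(-11) - f = (-4 + f)*(-1/11) - f = (4/11 - f/11) - f = 4/11 - 12*f/11)
d(32)*19 = (4/11 - 12/11*32)*19 = (4/11 - 384/11)*19 = -380/11*19 = -7220/11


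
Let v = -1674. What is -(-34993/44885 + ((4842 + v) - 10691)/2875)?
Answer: 87654946/25808875 ≈ 3.3963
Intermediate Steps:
-(-34993/44885 + ((4842 + v) - 10691)/2875) = -(-34993/44885 + ((4842 - 1674) - 10691)/2875) = -(-34993*1/44885 + (3168 - 10691)*(1/2875)) = -(-34993/44885 - 7523*1/2875) = -(-34993/44885 - 7523/2875) = -1*(-87654946/25808875) = 87654946/25808875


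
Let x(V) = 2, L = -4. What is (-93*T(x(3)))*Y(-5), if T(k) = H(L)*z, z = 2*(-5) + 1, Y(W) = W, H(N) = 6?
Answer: -25110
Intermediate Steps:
z = -9 (z = -10 + 1 = -9)
T(k) = -54 (T(k) = 6*(-9) = -54)
(-93*T(x(3)))*Y(-5) = -93*(-54)*(-5) = 5022*(-5) = -25110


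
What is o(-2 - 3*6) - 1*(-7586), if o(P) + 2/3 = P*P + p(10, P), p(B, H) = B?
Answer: 23986/3 ≈ 7995.3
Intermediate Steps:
o(P) = 28/3 + P**2 (o(P) = -2/3 + (P*P + 10) = -2/3 + (P**2 + 10) = -2/3 + (10 + P**2) = 28/3 + P**2)
o(-2 - 3*6) - 1*(-7586) = (28/3 + (-2 - 3*6)**2) - 1*(-7586) = (28/3 + (-2 - 18)**2) + 7586 = (28/3 + (-20)**2) + 7586 = (28/3 + 400) + 7586 = 1228/3 + 7586 = 23986/3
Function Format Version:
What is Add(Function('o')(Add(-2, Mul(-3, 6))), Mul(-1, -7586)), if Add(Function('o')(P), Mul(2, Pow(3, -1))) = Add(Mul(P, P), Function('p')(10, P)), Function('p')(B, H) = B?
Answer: Rational(23986, 3) ≈ 7995.3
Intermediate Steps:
Function('o')(P) = Add(Rational(28, 3), Pow(P, 2)) (Function('o')(P) = Add(Rational(-2, 3), Add(Mul(P, P), 10)) = Add(Rational(-2, 3), Add(Pow(P, 2), 10)) = Add(Rational(-2, 3), Add(10, Pow(P, 2))) = Add(Rational(28, 3), Pow(P, 2)))
Add(Function('o')(Add(-2, Mul(-3, 6))), Mul(-1, -7586)) = Add(Add(Rational(28, 3), Pow(Add(-2, Mul(-3, 6)), 2)), Mul(-1, -7586)) = Add(Add(Rational(28, 3), Pow(Add(-2, -18), 2)), 7586) = Add(Add(Rational(28, 3), Pow(-20, 2)), 7586) = Add(Add(Rational(28, 3), 400), 7586) = Add(Rational(1228, 3), 7586) = Rational(23986, 3)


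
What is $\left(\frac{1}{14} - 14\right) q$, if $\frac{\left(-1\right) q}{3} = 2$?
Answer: $\frac{585}{7} \approx 83.571$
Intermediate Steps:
$q = -6$ ($q = \left(-3\right) 2 = -6$)
$\left(\frac{1}{14} - 14\right) q = \left(\frac{1}{14} - 14\right) \left(-6\right) = \left(- \frac{195}{14}\right) \left(-6\right) = \frac{585}{7}$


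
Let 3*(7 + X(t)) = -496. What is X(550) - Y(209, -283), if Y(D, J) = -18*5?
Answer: -247/3 ≈ -82.333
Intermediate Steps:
Y(D, J) = -90
X(t) = -517/3 (X(t) = -7 + (1/3)*(-496) = -7 - 496/3 = -517/3)
X(550) - Y(209, -283) = -517/3 - 1*(-90) = -517/3 + 90 = -247/3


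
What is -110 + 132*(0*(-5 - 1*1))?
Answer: -110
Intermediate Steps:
-110 + 132*(0*(-5 - 1*1)) = -110 + 132*(0*(-5 - 1)) = -110 + 132*(0*(-6)) = -110 + 132*0 = -110 + 0 = -110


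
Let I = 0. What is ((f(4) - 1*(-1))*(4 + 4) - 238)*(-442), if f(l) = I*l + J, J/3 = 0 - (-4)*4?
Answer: -68068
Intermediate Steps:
J = 48 (J = 3*(0 - (-4)*4) = 3*(0 - 1*(-16)) = 3*(0 + 16) = 3*16 = 48)
f(l) = 48 (f(l) = 0*l + 48 = 0 + 48 = 48)
((f(4) - 1*(-1))*(4 + 4) - 238)*(-442) = ((48 - 1*(-1))*(4 + 4) - 238)*(-442) = ((48 + 1)*8 - 238)*(-442) = (49*8 - 238)*(-442) = (392 - 238)*(-442) = 154*(-442) = -68068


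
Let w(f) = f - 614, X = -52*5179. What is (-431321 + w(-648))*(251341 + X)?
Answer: 7772218761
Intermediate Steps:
X = -269308
w(f) = -614 + f
(-431321 + w(-648))*(251341 + X) = (-431321 + (-614 - 648))*(251341 - 269308) = (-431321 - 1262)*(-17967) = -432583*(-17967) = 7772218761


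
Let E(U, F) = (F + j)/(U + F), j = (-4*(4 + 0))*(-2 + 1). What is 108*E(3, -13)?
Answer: -162/5 ≈ -32.400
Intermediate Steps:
j = 16 (j = -4*4*(-1) = -16*(-1) = 16)
E(U, F) = (16 + F)/(F + U) (E(U, F) = (F + 16)/(U + F) = (16 + F)/(F + U))
108*E(3, -13) = 108*((16 - 13)/(-13 + 3)) = 108*(3/(-10)) = 108*(-1/10*3) = 108*(-3/10) = -162/5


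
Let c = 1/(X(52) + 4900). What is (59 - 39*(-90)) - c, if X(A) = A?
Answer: 17673687/4952 ≈ 3569.0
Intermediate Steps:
c = 1/4952 (c = 1/(52 + 4900) = 1/4952 ≈ 0.00020194)
(59 - 39*(-90)) - c = (59 - 39*(-90)) - 1*1/4952 = (59 + 3510) - 1/4952 = 3569 - 1/4952 = 17673687/4952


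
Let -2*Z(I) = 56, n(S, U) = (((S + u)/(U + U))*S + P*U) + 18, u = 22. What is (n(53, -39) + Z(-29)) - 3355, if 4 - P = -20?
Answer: -113151/26 ≈ -4352.0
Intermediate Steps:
P = 24 (P = 4 - 1*(-20) = 4 + 20 = 24)
n(S, U) = 18 + 24*U + S*(22 + S)/(2*U) (n(S, U) = (((S + 22)/(U + U))*S + 24*U) + 18 = (((22 + S)/((2*U)))*S + 24*U) + 18 = (((22 + S)*(1/(2*U)))*S + 24*U) + 18 = (((22 + S)/(2*U))*S + 24*U) + 18 = (S*(22 + S)/(2*U) + 24*U) + 18 = (24*U + S*(22 + S)/(2*U)) + 18 = 18 + 24*U + S*(22 + S)/(2*U))
Z(I) = -28 (Z(I) = -½*56 = -28)
(n(53, -39) + Z(-29)) - 3355 = ((18 + 24*(-39) + (½)*53²/(-39) + 11*53/(-39)) - 28) - 3355 = ((18 - 936 + (½)*2809*(-1/39) + 11*53*(-1/39)) - 28) - 3355 = ((18 - 936 - 2809/78 - 583/39) - 28) - 3355 = (-25193/26 - 28) - 3355 = -25921/26 - 3355 = -113151/26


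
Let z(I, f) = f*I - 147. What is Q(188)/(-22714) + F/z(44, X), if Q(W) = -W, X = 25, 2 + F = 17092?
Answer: 194180712/10823221 ≈ 17.941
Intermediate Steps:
F = 17090 (F = -2 + 17092 = 17090)
z(I, f) = -147 + I*f (z(I, f) = I*f - 147 = -147 + I*f)
Q(188)/(-22714) + F/z(44, X) = -1*188/(-22714) + 17090/(-147 + 44*25) = -188*(-1/22714) + 17090/(-147 + 1100) = 94/11357 + 17090/953 = 194180712/10823221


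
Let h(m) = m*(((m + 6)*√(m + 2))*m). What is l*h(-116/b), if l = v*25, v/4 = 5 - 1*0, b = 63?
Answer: 1762736000*√70/5250987 ≈ 2808.6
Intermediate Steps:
v = 20 (v = 4*(5 - 1*0) = 4*(5 + 0) = 4*5 = 20)
l = 500 (l = 20*25 = 500)
h(m) = m²*√(2 + m)*(6 + m) (h(m) = m*(((6 + m)*√(2 + m))*m) = m*((√(2 + m)*(6 + m))*m) = m*(m*√(2 + m)*(6 + m)) = m²*√(2 + m)*(6 + m))
l*h(-116/b) = 500*((-116/63)²*√(2 - 116/63)*(6 - 116/63)) = 500*((13456/3969)*√(10/63)*(262/63)) = 500*((13456/3969)*(√70/21)*(262/63)) = 500*(3525472*√70/5250987) = 1762736000*√70/5250987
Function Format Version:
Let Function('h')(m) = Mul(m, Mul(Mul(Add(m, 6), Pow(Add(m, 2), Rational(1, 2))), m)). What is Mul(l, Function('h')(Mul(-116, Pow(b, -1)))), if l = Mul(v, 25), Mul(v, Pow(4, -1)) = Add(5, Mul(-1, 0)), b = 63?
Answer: Mul(Rational(1762736000, 5250987), Pow(70, Rational(1, 2))) ≈ 2808.6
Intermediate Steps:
v = 20 (v = Mul(4, Add(5, Mul(-1, 0))) = Mul(4, Add(5, 0)) = Mul(4, 5) = 20)
l = 500 (l = Mul(20, 25) = 500)
Function('h')(m) = Mul(Pow(m, 2), Pow(Add(2, m), Rational(1, 2)), Add(6, m)) (Function('h')(m) = Mul(m, Mul(Mul(Add(6, m), Pow(Add(2, m), Rational(1, 2))), m)) = Mul(m, Mul(Mul(Pow(Add(2, m), Rational(1, 2)), Add(6, m)), m)) = Mul(m, Mul(m, Pow(Add(2, m), Rational(1, 2)), Add(6, m))) = Mul(Pow(m, 2), Pow(Add(2, m), Rational(1, 2)), Add(6, m)))
Mul(l, Function('h')(Mul(-116, Pow(b, -1)))) = Mul(500, Mul(Pow(Mul(-116, Pow(63, -1)), 2), Pow(Add(2, Mul(-116, Pow(63, -1))), Rational(1, 2)), Add(6, Mul(-116, Pow(63, -1))))) = Mul(500, Mul(Pow(Mul(-116, Rational(1, 63)), 2), Pow(Add(2, Mul(-116, Rational(1, 63))), Rational(1, 2)), Add(6, Mul(-116, Rational(1, 63))))) = Mul(500, Mul(Pow(Rational(-116, 63), 2), Pow(Add(2, Rational(-116, 63)), Rational(1, 2)), Add(6, Rational(-116, 63)))) = Mul(500, Mul(Rational(13456, 3969), Pow(Rational(10, 63), Rational(1, 2)), Rational(262, 63))) = Mul(500, Mul(Rational(13456, 3969), Mul(Rational(1, 21), Pow(70, Rational(1, 2))), Rational(262, 63))) = Mul(500, Mul(Rational(3525472, 5250987), Pow(70, Rational(1, 2)))) = Mul(Rational(1762736000, 5250987), Pow(70, Rational(1, 2)))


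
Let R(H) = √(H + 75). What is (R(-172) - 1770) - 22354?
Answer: -24124 + I*√97 ≈ -24124.0 + 9.8489*I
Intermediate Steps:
R(H) = √(75 + H)
(R(-172) - 1770) - 22354 = (√(75 - 172) - 1770) - 22354 = (√(-97) - 1770) - 22354 = (I*√97 - 1770) - 22354 = (-1770 + I*√97) - 22354 = -24124 + I*√97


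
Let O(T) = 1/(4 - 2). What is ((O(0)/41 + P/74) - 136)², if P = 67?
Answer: 41992206400/2301289 ≈ 18247.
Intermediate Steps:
O(T) = ½ (O(T) = 1/2 = ½)
((O(0)/41 + P/74) - 136)² = (((½)/41 + 67/74) - 136)² = (((½)*(1/41) + 67*(1/74)) - 136)² = ((1/82 + 67/74) - 136)² = (1392/1517 - 136)² = (-204920/1517)² = 41992206400/2301289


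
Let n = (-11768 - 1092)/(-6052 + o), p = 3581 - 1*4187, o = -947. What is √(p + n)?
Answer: I*√29595509466/6999 ≈ 24.58*I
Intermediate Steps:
p = -606 (p = 3581 - 4187 = -606)
n = 12860/6999 (n = (-11768 - 1092)/(-6052 - 947) = -12860/(-6999) = -12860*(-1/6999) = 12860/6999 ≈ 1.8374)
√(p + n) = √(-606 + 12860/6999) = √(-4228534/6999) = I*√29595509466/6999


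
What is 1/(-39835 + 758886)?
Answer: 1/719051 ≈ 1.3907e-6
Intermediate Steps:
1/(-39835 + 758886) = 1/719051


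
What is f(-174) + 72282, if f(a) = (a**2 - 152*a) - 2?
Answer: 129004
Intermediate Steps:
f(a) = -2 + a**2 - 152*a
f(-174) + 72282 = (-2 + (-174)**2 - 152*(-174)) + 72282 = (-2 + 30276 + 26448) + 72282 = 56722 + 72282 = 129004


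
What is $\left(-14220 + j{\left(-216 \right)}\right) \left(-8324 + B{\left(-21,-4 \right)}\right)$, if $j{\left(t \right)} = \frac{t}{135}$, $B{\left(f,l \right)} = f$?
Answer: $118679252$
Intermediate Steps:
$j{\left(t \right)} = \frac{t}{135}$ ($j{\left(t \right)} = t \frac{1}{135} = \frac{t}{135}$)
$\left(-14220 + j{\left(-216 \right)}\right) \left(-8324 + B{\left(-21,-4 \right)}\right) = \left(-14220 + \frac{1}{135} \left(-216\right)\right) \left(-8324 - 21\right) = \left(-14220 - \frac{8}{5}\right) \left(-8345\right) = \left(- \frac{71108}{5}\right) \left(-8345\right) = 118679252$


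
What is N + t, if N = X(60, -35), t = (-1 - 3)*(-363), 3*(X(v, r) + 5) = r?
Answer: 4306/3 ≈ 1435.3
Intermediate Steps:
X(v, r) = -5 + r/3
t = 1452 (t = -4*(-363) = 1452)
N = -50/3 (N = -5 + (⅓)*(-35) = -5 - 35/3 = -50/3 ≈ -16.667)
N + t = -50/3 + 1452 = 4306/3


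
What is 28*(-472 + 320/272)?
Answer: -224112/17 ≈ -13183.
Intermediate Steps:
28*(-472 + 320/272) = 28*(-472 + 320*(1/272)) = 28*(-472 + 20/17) = 28*(-8004/17) = -224112/17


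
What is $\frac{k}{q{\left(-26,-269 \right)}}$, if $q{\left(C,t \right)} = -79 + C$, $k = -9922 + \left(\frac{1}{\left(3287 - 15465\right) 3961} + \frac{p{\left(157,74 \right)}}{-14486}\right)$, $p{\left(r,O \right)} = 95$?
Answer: $\frac{577760113890361}{6114167694145} \approx 94.495$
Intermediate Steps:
$k = - \frac{1733280341671083}{174690505547}$ ($k = -9922 + \left(\frac{1}{\left(3287 - 15465\right) 3961} + \frac{95}{-14486}\right) = -9922 + \left(\frac{1}{-12178} \cdot \frac{1}{3961} + 95 \left(- \frac{1}{14486}\right)\right) = -9922 - \frac{1145633749}{174690505547} = - \frac{1733280341671083}{174690505547} \approx -9922.0$)
$\frac{k}{q{\left(-26,-269 \right)}} = - \frac{1733280341671083}{174690505547 \left(-79 - 26\right)} = - \frac{1733280341671083}{174690505547 \left(-105\right)} = \left(- \frac{1733280341671083}{174690505547}\right) \left(- \frac{1}{105}\right) = \frac{577760113890361}{6114167694145}$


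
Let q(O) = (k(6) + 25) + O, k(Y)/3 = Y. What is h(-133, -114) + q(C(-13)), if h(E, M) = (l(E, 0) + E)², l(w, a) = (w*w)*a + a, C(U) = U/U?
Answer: 17733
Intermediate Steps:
k(Y) = 3*Y
C(U) = 1
l(w, a) = a + a*w² (l(w, a) = w²*a + a = a*w² + a = a + a*w²)
q(O) = 43 + O (q(O) = (3*6 + 25) + O = (18 + 25) + O = 43 + O)
h(E, M) = E² (h(E, M) = (0*(1 + E²) + E)² = (0 + E)² = E²)
h(-133, -114) + q(C(-13)) = (-133)² + (43 + 1) = 17689 + 44 = 17733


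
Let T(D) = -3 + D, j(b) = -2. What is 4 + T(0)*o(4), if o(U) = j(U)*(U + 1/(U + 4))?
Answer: 115/4 ≈ 28.750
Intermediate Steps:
o(U) = -2*U - 2/(4 + U) (o(U) = -2*(U + 1/(U + 4)) = -2*(U + 1/(4 + U)) = -2*U - 2/(4 + U))
4 + T(0)*o(4) = 4 + (-3 + 0)*(2*(-1 - 1*4**2 - 4*4)/(4 + 4)) = 4 - 6*(-1 - 1*16 - 16)/8 = 4 - 6*(-1 - 16 - 16)/8 = 4 - 6*(-33)/8 = 4 - 3*(-33/4) = 4 + 99/4 = 115/4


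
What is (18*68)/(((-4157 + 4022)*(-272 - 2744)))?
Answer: 17/5655 ≈ 0.0030062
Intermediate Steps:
(18*68)/(((-4157 + 4022)*(-272 - 2744))) = 1224/((-135*(-3016))) = 1224/407160 = 1224*(1/407160) = 17/5655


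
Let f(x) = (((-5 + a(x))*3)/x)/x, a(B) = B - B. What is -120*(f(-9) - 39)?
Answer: 42320/9 ≈ 4702.2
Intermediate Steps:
a(B) = 0
f(x) = -15/x² (f(x) = (((-5 + 0)*3)/x)/x = ((-5*3)/x)/x = (-15/x)/x = -15/x²)
-120*(f(-9) - 39) = -120*(-15/(-9)² - 39) = -120*(-15*1/81 - 39) = -120*(-5/27 - 39) = -120*(-1058/27) = 42320/9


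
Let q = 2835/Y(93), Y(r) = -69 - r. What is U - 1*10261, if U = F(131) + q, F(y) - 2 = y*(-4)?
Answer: -21601/2 ≈ -10801.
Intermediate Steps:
F(y) = 2 - 4*y (F(y) = 2 + y*(-4) = 2 - 4*y)
q = -35/2 (q = 2835/(-69 - 1*93) = 2835/(-69 - 93) = 2835/(-162) = 2835*(-1/162) = -35/2 ≈ -17.500)
U = -1079/2 (U = (2 - 4*131) - 35/2 = (2 - 524) - 35/2 = -522 - 35/2 = -1079/2 ≈ -539.50)
U - 1*10261 = -1079/2 - 1*10261 = -1079/2 - 10261 = -21601/2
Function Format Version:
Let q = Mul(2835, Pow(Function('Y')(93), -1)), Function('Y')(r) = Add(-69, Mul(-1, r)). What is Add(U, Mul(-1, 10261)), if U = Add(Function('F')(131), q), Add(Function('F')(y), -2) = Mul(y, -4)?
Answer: Rational(-21601, 2) ≈ -10801.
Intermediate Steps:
Function('F')(y) = Add(2, Mul(-4, y)) (Function('F')(y) = Add(2, Mul(y, -4)) = Add(2, Mul(-4, y)))
q = Rational(-35, 2) (q = Mul(2835, Pow(Add(-69, Mul(-1, 93)), -1)) = Mul(2835, Pow(Add(-69, -93), -1)) = Mul(2835, Pow(-162, -1)) = Mul(2835, Rational(-1, 162)) = Rational(-35, 2) ≈ -17.500)
U = Rational(-1079, 2) (U = Add(Add(2, Mul(-4, 131)), Rational(-35, 2)) = Add(Add(2, -524), Rational(-35, 2)) = Add(-522, Rational(-35, 2)) = Rational(-1079, 2) ≈ -539.50)
Add(U, Mul(-1, 10261)) = Add(Rational(-1079, 2), Mul(-1, 10261)) = Add(Rational(-1079, 2), -10261) = Rational(-21601, 2)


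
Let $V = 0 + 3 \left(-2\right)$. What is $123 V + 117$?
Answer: $-621$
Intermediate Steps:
$V = -6$ ($V = 0 - 6 = -6$)
$123 V + 117 = 123 \left(-6\right) + 117 = -738 + 117 = -621$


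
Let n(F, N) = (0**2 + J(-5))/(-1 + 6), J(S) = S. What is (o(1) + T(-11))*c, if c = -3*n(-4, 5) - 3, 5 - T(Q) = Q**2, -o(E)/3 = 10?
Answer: 0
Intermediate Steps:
o(E) = -30 (o(E) = -3*10 = -30)
T(Q) = 5 - Q**2
n(F, N) = -1 (n(F, N) = (0**2 - 5)/(-1 + 6) = (0 - 5)/5 = -5*1/5 = -1)
c = 0 (c = -3*(-1) - 3 = 3 - 3 = 0)
(o(1) + T(-11))*c = (-30 + (5 - 1*(-11)**2))*0 = (-30 + (5 - 1*121))*0 = (-30 + (5 - 121))*0 = (-30 - 116)*0 = -146*0 = 0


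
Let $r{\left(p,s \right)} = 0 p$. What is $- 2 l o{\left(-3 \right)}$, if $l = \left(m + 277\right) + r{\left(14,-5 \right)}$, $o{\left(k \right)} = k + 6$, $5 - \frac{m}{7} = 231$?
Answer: $7830$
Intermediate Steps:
$r{\left(p,s \right)} = 0$
$m = -1582$ ($m = 35 - 1617 = -1582$)
$o{\left(k \right)} = 6 + k$
$l = -1305$ ($l = \left(-1582 + 277\right) + 0 = -1305 + 0 = -1305$)
$- 2 l o{\left(-3 \right)} = \left(-2\right) \left(-1305\right) \left(6 - 3\right) = 2610 \cdot 3 = 7830$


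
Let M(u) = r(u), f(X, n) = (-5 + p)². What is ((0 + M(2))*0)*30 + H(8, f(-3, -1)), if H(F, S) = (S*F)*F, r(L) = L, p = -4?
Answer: 5184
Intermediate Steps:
f(X, n) = 81 (f(X, n) = (-5 - 4)² = (-9)² = 81)
M(u) = u
H(F, S) = S*F² (H(F, S) = (F*S)*F = S*F²)
((0 + M(2))*0)*30 + H(8, f(-3, -1)) = ((0 + 2)*0)*30 + 81*8² = (2*0)*30 + 81*64 = 0*30 + 5184 = 0 + 5184 = 5184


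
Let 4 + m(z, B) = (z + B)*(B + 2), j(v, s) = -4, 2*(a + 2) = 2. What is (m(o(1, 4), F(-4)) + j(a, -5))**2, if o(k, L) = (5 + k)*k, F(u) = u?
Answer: 144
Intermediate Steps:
a = -1 (a = -2 + (1/2)*2 = -2 + 1 = -1)
o(k, L) = k*(5 + k)
m(z, B) = -4 + (2 + B)*(B + z) (m(z, B) = -4 + (z + B)*(B + 2) = -4 + (B + z)*(2 + B) = -4 + (2 + B)*(B + z))
(m(o(1, 4), F(-4)) + j(a, -5))**2 = ((-4 + (-4)**2 + 2*(-4) + 2*(1*(5 + 1)) - 4*(5 + 1)) - 4)**2 = ((-4 + 16 - 8 + 2*(1*6) - 4*6) - 4)**2 = ((-4 + 16 - 8 + 2*6 - 4*6) - 4)**2 = ((-4 + 16 - 8 + 12 - 24) - 4)**2 = (-8 - 4)**2 = (-12)**2 = 144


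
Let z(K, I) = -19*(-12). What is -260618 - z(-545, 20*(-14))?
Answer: -260846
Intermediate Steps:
z(K, I) = 228
-260618 - z(-545, 20*(-14)) = -260618 - 1*228 = -260618 - 228 = -260846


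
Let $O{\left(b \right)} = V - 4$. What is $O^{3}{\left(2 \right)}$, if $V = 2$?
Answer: $-8$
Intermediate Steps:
$O{\left(b \right)} = -2$ ($O{\left(b \right)} = 2 - 4 = -2$)
$O^{3}{\left(2 \right)} = \left(-2\right)^{3} = -8$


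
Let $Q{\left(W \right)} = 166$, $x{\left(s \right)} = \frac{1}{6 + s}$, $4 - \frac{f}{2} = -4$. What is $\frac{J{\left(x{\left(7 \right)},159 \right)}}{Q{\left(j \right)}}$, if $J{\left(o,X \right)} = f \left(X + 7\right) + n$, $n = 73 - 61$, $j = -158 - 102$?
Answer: $\frac{1334}{83} \approx 16.072$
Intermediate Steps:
$f = 16$ ($f = 8 - -8 = 8 + 8 = 16$)
$j = -260$
$n = 12$ ($n = 73 - 61 = 12$)
$J{\left(o,X \right)} = 124 + 16 X$ ($J{\left(o,X \right)} = 16 \left(X + 7\right) + 12 = 16 \left(7 + X\right) + 12 = \left(112 + 16 X\right) + 12 = 124 + 16 X$)
$\frac{J{\left(x{\left(7 \right)},159 \right)}}{Q{\left(j \right)}} = \frac{124 + 16 \cdot 159}{166} = \left(124 + 2544\right) \frac{1}{166} = 2668 \cdot \frac{1}{166} = \frac{1334}{83}$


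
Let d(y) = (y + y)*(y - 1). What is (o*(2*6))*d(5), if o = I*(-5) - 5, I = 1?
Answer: -4800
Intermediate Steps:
d(y) = 2*y*(-1 + y) (d(y) = (2*y)*(-1 + y) = 2*y*(-1 + y))
o = -10 (o = 1*(-5) - 5 = -5 - 5 = -10)
(o*(2*6))*d(5) = (-20*6)*(2*5*(-1 + 5)) = (-10*12)*(2*5*4) = -120*40 = -4800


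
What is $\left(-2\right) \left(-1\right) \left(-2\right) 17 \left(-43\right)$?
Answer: $2924$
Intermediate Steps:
$\left(-2\right) \left(-1\right) \left(-2\right) 17 \left(-43\right) = 2 \left(-2\right) 17 \left(-43\right) = \left(-4\right) 17 \left(-43\right) = \left(-68\right) \left(-43\right) = 2924$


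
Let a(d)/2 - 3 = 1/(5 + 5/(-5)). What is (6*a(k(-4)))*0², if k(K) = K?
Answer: 0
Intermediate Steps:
a(d) = 13/2 (a(d) = 6 + 2/(5 + 5/(-5)) = 6 + 2/(5 + 5*(-⅕)) = 6 + 2/(5 - 1) = 6 + 2/4 = 6 + 2*(¼) = 6 + ½ = 13/2)
(6*a(k(-4)))*0² = (6*(13/2))*0² = 39*0 = 0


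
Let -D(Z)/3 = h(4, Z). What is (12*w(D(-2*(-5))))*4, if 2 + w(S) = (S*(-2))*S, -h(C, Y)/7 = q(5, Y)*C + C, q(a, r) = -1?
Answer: -96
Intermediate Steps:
h(C, Y) = 0 (h(C, Y) = -7*(-C + C) = -7*0 = 0)
D(Z) = 0 (D(Z) = -3*0 = 0)
w(S) = -2 - 2*S**2 (w(S) = -2 + (S*(-2))*S = -2 + (-2*S)*S = -2 - 2*S**2)
(12*w(D(-2*(-5))))*4 = (12*(-2 - 2*0**2))*4 = (12*(-2 - 2*0))*4 = (12*(-2 + 0))*4 = (12*(-2))*4 = -24*4 = -96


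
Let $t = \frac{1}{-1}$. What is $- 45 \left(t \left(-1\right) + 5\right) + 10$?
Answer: $-260$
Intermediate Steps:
$t = -1$
$- 45 \left(t \left(-1\right) + 5\right) + 10 = - 45 \left(\left(-1\right) \left(-1\right) + 5\right) + 10 = - 45 \left(1 + 5\right) + 10 = \left(-45\right) 6 + 10 = -270 + 10 = -260$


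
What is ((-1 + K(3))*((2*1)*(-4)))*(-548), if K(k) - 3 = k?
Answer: 21920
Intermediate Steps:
K(k) = 3 + k
((-1 + K(3))*((2*1)*(-4)))*(-548) = ((-1 + (3 + 3))*((2*1)*(-4)))*(-548) = ((-1 + 6)*(2*(-4)))*(-548) = (5*(-8))*(-548) = -40*(-548) = 21920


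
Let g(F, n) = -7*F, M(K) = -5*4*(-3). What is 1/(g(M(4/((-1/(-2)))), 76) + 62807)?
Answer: 1/62387 ≈ 1.6029e-5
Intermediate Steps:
M(K) = 60 (M(K) = -20*(-3) = 60)
1/(g(M(4/((-1/(-2)))), 76) + 62807) = 1/(-7*60 + 62807) = 1/(-420 + 62807) = 1/62387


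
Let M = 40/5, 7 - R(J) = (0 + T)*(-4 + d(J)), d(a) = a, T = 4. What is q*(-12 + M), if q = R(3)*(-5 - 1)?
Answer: 264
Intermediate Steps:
R(J) = 23 - 4*J (R(J) = 7 - (0 + 4)*(-4 + J) = 7 - 4*(-4 + J) = 7 - (-16 + 4*J) = 7 + (16 - 4*J) = 23 - 4*J)
q = -66 (q = (23 - 4*3)*(-5 - 1) = (23 - 12)*(-6) = 11*(-6) = -66)
M = 8 (M = (⅕)*40 = 8)
q*(-12 + M) = -66*(-12 + 8) = -66*(-4) = 264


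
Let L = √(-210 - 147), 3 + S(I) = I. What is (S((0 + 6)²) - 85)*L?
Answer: -52*I*√357 ≈ -982.51*I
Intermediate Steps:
S(I) = -3 + I
L = I*√357 (L = √(-357) = I*√357 ≈ 18.894*I)
(S((0 + 6)²) - 85)*L = ((-3 + (0 + 6)²) - 85)*(I*√357) = ((-3 + 6²) - 85)*(I*√357) = ((-3 + 36) - 85)*(I*√357) = (33 - 85)*(I*√357) = -52*I*√357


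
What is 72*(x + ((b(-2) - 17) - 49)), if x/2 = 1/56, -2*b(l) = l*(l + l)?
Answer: -35262/7 ≈ -5037.4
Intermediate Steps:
b(l) = -l² (b(l) = -l*(l + l)/2 = -l*2*l/2 = -l²)
x = 1/28 (x = 2/56 = 2*(1/56) = 1/28 ≈ 0.035714)
72*(x + ((b(-2) - 17) - 49)) = 72*(1/28 + ((-1*(-2)² - 17) - 49)) = 72*(1/28 + ((-1*4 - 17) - 49)) = 72*(1/28 + ((-4 - 17) - 49)) = 72*(1/28 + (-21 - 49)) = 72*(1/28 - 70) = 72*(-1959/28) = -35262/7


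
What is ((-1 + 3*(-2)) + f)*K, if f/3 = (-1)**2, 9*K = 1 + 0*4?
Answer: -4/9 ≈ -0.44444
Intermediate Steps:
K = 1/9 (K = (1 + 0*4)/9 = (1 + 0)/9 = (1/9)*1 = 1/9 ≈ 0.11111)
f = 3 (f = 3*(-1)**2 = 3*1 = 3)
((-1 + 3*(-2)) + f)*K = ((-1 + 3*(-2)) + 3)*(1/9) = ((-1 - 6) + 3)*(1/9) = (-7 + 3)*(1/9) = -4*1/9 = -4/9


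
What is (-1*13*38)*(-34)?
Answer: 16796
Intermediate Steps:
(-1*13*38)*(-34) = -13*38*(-34) = -494*(-34) = 16796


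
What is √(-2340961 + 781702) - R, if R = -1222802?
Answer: 1222802 + 3*I*√173251 ≈ 1.2228e+6 + 1248.7*I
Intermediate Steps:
√(-2340961 + 781702) - R = √(-2340961 + 781702) - 1*(-1222802) = √(-1559259) + 1222802 = 3*I*√173251 + 1222802 = 1222802 + 3*I*√173251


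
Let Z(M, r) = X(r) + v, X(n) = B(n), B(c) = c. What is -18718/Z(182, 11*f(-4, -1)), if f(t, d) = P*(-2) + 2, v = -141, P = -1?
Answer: 18718/97 ≈ 192.97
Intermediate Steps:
X(n) = n
f(t, d) = 4 (f(t, d) = -1*(-2) + 2 = 2 + 2 = 4)
Z(M, r) = -141 + r (Z(M, r) = r - 141 = -141 + r)
-18718/Z(182, 11*f(-4, -1)) = -18718/(-141 + 11*4) = -18718/(-141 + 44) = -18718/(-97) = -18718*(-1/97) = 18718/97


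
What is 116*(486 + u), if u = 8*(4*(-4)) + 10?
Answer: 42688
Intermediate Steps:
u = -118 (u = 8*(-16) + 10 = -128 + 10 = -118)
116*(486 + u) = 116*(486 - 118) = 116*368 = 42688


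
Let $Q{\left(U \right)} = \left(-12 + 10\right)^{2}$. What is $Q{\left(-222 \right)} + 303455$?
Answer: $303459$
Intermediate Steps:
$Q{\left(U \right)} = 4$ ($Q{\left(U \right)} = \left(-2\right)^{2} = 4$)
$Q{\left(-222 \right)} + 303455 = 4 + 303455 = 303459$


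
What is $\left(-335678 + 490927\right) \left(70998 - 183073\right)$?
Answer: $-17399531675$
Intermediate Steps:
$\left(-335678 + 490927\right) \left(70998 - 183073\right) = 155249 \left(-112075\right) = -17399531675$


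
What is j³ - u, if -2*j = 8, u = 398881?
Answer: -398945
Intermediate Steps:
j = -4 (j = -½*8 = -4)
j³ - u = (-4)³ - 1*398881 = -64 - 398881 = -398945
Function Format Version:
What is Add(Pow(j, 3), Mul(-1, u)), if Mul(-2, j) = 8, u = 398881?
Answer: -398945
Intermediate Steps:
j = -4 (j = Mul(Rational(-1, 2), 8) = -4)
Add(Pow(j, 3), Mul(-1, u)) = Add(Pow(-4, 3), Mul(-1, 398881)) = Add(-64, -398881) = -398945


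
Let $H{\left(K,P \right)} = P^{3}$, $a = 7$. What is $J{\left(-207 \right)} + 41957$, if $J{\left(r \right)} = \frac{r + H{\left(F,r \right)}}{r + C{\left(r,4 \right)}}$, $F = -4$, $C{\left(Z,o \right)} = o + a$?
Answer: $\frac{8546761}{98} \approx 87212.0$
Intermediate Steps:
$C{\left(Z,o \right)} = 7 + o$ ($C{\left(Z,o \right)} = o + 7 = 7 + o$)
$J{\left(r \right)} = \frac{r + r^{3}}{11 + r}$ ($J{\left(r \right)} = \frac{r + r^{3}}{r + \left(7 + 4\right)} = \frac{r + r^{3}}{r + 11} = \frac{r + r^{3}}{11 + r}$)
$J{\left(-207 \right)} + 41957 = \frac{-207 + \left(-207\right)^{3}}{11 - 207} + 41957 = \frac{-207 - 8869743}{-196} + 41957 = \left(- \frac{1}{196}\right) \left(-8869950\right) + 41957 = \frac{4434975}{98} + 41957 = \frac{8546761}{98}$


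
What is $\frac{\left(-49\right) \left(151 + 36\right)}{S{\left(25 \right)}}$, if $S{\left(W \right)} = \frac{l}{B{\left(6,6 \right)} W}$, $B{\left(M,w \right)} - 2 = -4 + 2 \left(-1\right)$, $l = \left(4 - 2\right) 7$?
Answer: $65450$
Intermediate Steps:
$l = 14$ ($l = 2 \cdot 7 = 14$)
$B{\left(M,w \right)} = -4$ ($B{\left(M,w \right)} = 2 + \left(-4 + 2 \left(-1\right)\right) = 2 - 6 = -4$)
$S{\left(W \right)} = - \frac{7}{2 W}$ ($S{\left(W \right)} = \frac{14}{\left(-4\right) W} = 14 \left(- \frac{1}{4 W}\right) = - \frac{7}{2 W}$)
$\frac{\left(-49\right) \left(151 + 36\right)}{S{\left(25 \right)}} = \frac{\left(-49\right) \left(151 + 36\right)}{\left(- \frac{7}{2}\right) \frac{1}{25}} = \frac{\left(-49\right) 187}{\left(- \frac{7}{2}\right) \frac{1}{25}} = - \frac{9163}{- \frac{7}{50}} = \left(-9163\right) \left(- \frac{50}{7}\right) = 65450$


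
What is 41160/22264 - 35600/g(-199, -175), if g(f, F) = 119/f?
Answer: 19716497455/331177 ≈ 59535.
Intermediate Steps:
41160/22264 - 35600/g(-199, -175) = 41160/22264 - 35600/(119/(-199)) = 41160*(1/22264) - 35600/(119*(-1/199)) = 5145/2783 - 35600/(-119/199) = 5145/2783 - 35600*(-199/119) = 5145/2783 + 7084400/119 = 19716497455/331177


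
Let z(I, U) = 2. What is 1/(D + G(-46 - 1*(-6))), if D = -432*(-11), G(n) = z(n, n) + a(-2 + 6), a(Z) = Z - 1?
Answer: 1/4757 ≈ 0.00021022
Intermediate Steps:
a(Z) = -1 + Z
G(n) = 5 (G(n) = 2 + (-1 + (-2 + 6)) = 2 + (-1 + 4) = 2 + 3 = 5)
D = 4752
1/(D + G(-46 - 1*(-6))) = 1/(4752 + 5) = 1/4757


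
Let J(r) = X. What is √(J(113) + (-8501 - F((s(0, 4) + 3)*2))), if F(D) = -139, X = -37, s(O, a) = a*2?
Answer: I*√8399 ≈ 91.646*I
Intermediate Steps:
s(O, a) = 2*a
J(r) = -37
√(J(113) + (-8501 - F((s(0, 4) + 3)*2))) = √(-37 + (-8501 - 1*(-139))) = √(-37 + (-8501 + 139)) = √(-37 - 8362) = √(-8399) = I*√8399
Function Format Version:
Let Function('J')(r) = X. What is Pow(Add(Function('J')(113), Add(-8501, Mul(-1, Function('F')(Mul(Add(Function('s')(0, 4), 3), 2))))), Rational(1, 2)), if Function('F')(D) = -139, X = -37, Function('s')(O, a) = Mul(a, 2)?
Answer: Mul(I, Pow(8399, Rational(1, 2))) ≈ Mul(91.646, I)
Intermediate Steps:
Function('s')(O, a) = Mul(2, a)
Function('J')(r) = -37
Pow(Add(Function('J')(113), Add(-8501, Mul(-1, Function('F')(Mul(Add(Function('s')(0, 4), 3), 2))))), Rational(1, 2)) = Pow(Add(-37, Add(-8501, Mul(-1, -139))), Rational(1, 2)) = Pow(Add(-37, Add(-8501, 139)), Rational(1, 2)) = Pow(Add(-37, -8362), Rational(1, 2)) = Pow(-8399, Rational(1, 2)) = Mul(I, Pow(8399, Rational(1, 2)))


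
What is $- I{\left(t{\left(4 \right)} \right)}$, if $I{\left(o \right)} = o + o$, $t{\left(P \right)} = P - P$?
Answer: $0$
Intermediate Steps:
$t{\left(P \right)} = 0$
$I{\left(o \right)} = 2 o$
$- I{\left(t{\left(4 \right)} \right)} = - 2 \cdot 0 = \left(-1\right) 0 = 0$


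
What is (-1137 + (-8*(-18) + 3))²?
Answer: 980100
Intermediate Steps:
(-1137 + (-8*(-18) + 3))² = (-1137 + (144 + 3))² = (-1137 + 147)² = (-990)² = 980100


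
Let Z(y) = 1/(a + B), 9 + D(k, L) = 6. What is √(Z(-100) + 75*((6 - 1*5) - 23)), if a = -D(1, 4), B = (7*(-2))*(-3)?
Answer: I*√371245/15 ≈ 40.62*I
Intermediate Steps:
D(k, L) = -3 (D(k, L) = -9 + 6 = -3)
B = 42 (B = -14*(-3) = 42)
a = 3 (a = -1*(-3) = 3)
Z(y) = 1/45 (Z(y) = 1/(3 + 42) = 1/45)
√(Z(-100) + 75*((6 - 1*5) - 23)) = √(1/45 + 75*((6 - 1*5) - 23)) = √(1/45 + 75*((6 - 5) - 23)) = √(1/45 + 75*(1 - 23)) = √(1/45 + 75*(-22)) = √(1/45 - 1650) = √(-74249/45) = I*√371245/15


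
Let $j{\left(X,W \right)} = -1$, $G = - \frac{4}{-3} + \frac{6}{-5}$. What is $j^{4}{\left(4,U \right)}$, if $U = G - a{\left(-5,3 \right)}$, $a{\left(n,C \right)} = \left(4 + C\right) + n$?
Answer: $1$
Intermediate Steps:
$a{\left(n,C \right)} = 4 + C + n$
$G = \frac{2}{15}$ ($G = \left(-4\right) \left(- \frac{1}{3}\right) + 6 \left(- \frac{1}{5}\right) = \frac{4}{3} - \frac{6}{5} = \frac{2}{15} \approx 0.13333$)
$U = - \frac{28}{15}$ ($U = \frac{2}{15} - \left(4 + 3 - 5\right) = \frac{2}{15} - 2 = - \frac{28}{15} \approx -1.8667$)
$j^{4}{\left(4,U \right)} = \left(-1\right)^{4} = 1$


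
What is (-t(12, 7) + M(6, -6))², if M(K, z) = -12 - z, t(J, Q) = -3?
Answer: 9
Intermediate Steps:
(-t(12, 7) + M(6, -6))² = (-1*(-3) + (-12 - 1*(-6)))² = (3 + (-12 + 6))² = (3 - 6)² = (-3)² = 9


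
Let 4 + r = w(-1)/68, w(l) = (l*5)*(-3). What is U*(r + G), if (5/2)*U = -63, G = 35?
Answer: -133749/170 ≈ -786.76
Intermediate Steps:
w(l) = -15*l (w(l) = (5*l)*(-3) = -15*l)
U = -126/5 (U = (⅖)*(-63) = -126/5 ≈ -25.200)
r = -257/68 (r = -4 - 15*(-1)/68 = -4 + 15*(1/68) = -4 + 15/68 = -257/68 ≈ -3.7794)
U*(r + G) = -126*(-257/68 + 35)/5 = -126/5*2123/68 = -133749/170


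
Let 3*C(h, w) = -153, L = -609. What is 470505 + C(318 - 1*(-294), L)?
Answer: 470454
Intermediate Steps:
C(h, w) = -51 (C(h, w) = (⅓)*(-153) = -51)
470505 + C(318 - 1*(-294), L) = 470505 - 51 = 470454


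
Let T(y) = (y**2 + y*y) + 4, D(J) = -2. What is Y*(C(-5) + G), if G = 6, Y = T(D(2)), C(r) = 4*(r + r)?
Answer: -408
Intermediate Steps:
C(r) = 8*r (C(r) = 4*(2*r) = 8*r)
T(y) = 4 + 2*y**2 (T(y) = (y**2 + y**2) + 4 = 2*y**2 + 4 = 4 + 2*y**2)
Y = 12 (Y = 4 + 2*(-2)**2 = 4 + 2*4 = 4 + 8 = 12)
Y*(C(-5) + G) = 12*(8*(-5) + 6) = 12*(-40 + 6) = 12*(-34) = -408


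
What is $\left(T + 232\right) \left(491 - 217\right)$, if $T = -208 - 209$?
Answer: $-50690$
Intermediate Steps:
$T = -417$ ($T = -208 - 209 = -417$)
$\left(T + 232\right) \left(491 - 217\right) = \left(-417 + 232\right) \left(491 - 217\right) = - 185 \left(491 - 217\right) = \left(-185\right) 274 = -50690$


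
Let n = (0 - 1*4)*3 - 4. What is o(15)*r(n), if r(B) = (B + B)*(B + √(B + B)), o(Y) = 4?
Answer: 2048 - 512*I*√2 ≈ 2048.0 - 724.08*I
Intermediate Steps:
n = -16 (n = (0 - 4)*3 - 4 = -4*3 - 4 = -12 - 4 = -16)
r(B) = 2*B*(B + √2*√B) (r(B) = (2*B)*(B + √(2*B)) = (2*B)*(B + √2*√B) = 2*B*(B + √2*√B))
o(15)*r(n) = 4*(2*(-16)² + 2*√2*(-16)^(3/2)) = 4*(2*256 + 2*√2*(-64*I)) = 4*(512 - 128*I*√2) = 2048 - 512*I*√2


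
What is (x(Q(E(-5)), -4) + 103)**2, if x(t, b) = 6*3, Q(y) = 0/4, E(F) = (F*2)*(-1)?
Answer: 14641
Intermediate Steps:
E(F) = -2*F (E(F) = (2*F)*(-1) = -2*F)
Q(y) = 0 (Q(y) = 0*(1/4) = 0)
x(t, b) = 18
(x(Q(E(-5)), -4) + 103)**2 = (18 + 103)**2 = 121**2 = 14641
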